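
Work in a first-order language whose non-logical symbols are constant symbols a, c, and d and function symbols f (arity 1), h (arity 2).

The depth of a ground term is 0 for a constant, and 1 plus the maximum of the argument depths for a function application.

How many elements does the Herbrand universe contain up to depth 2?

243

Let N_k = |{terms of depth ≤ k}|. Then N_0 = 3 and N_k = 3 + N_{k-1} + N_{k-1}^2 for k ≥ 1 (one summand per function symbol, arity giving the exponent).
N_0 = 3
N_1 = 3 + 3 + 3^2 = 15
N_2 = 3 + 15 + 15^2 = 243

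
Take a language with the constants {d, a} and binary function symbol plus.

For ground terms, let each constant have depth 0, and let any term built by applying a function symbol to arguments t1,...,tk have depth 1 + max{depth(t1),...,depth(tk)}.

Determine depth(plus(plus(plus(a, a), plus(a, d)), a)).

depth(plus(a, a)) = 1 + max(0, 0) = 1
depth(plus(a, d)) = 1 + max(0, 0) = 1
depth(plus(plus(a, a), plus(a, d))) = 1 + max(1, 1) = 2
depth(plus(plus(plus(a, a), plus(a, d)), a)) = 1 + max(2, 0) = 3

3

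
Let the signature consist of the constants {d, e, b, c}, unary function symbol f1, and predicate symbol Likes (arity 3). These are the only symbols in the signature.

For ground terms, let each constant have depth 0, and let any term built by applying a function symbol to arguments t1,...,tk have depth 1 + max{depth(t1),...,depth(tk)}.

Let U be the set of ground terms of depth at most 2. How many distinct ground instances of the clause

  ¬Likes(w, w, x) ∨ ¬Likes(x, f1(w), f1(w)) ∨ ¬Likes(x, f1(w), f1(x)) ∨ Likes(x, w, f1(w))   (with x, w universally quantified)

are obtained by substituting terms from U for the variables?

Ground terms of depth ≤ 2:
  Count level by level. With function symbols f1/1, the terms of depth ≤ k are the 4 constants together with each function applied to depth-≤(k−1) tuples, so N_k = 4 + N_{k-1}.
  N_0 = 4
  N_1 = 4 + 4 = 8
  N_2 = 4 + 8 = 12
So there are 12 ground terms available for substitution.
There are 2 variables to instantiate (x, w), each occurring in at least one literal, so different choices give different ground instances.
Number of ground instances = 12^2 = 144.

144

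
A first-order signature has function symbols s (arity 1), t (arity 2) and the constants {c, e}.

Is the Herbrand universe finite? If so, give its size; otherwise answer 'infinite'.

The signature has at least one function symbol (s, arity 1) and at least one constant (c).
Iterating s gives infinitely many distinct ground terms: c, s(c), s(s(c)), ...
So the Herbrand universe is infinite.

infinite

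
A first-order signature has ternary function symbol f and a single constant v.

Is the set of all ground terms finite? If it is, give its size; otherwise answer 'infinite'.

infinite

The signature has at least one function symbol (f, arity 3) and at least one constant (v).
Iterating f gives infinitely many distinct ground terms: v, f(v, v, v), f(f(v, v, v), f(v, v, v), f(v, v, v)), ...
So the Herbrand universe is infinite.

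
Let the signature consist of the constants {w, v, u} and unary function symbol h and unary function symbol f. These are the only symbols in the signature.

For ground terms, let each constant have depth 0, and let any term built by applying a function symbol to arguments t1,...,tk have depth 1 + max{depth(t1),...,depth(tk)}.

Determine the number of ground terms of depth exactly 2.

12

If N_k denotes the number of depth-≤k ground terms, the 3 constants give N_0 = 3, and each function symbol of arity r contributes N_{k-1}^r new terms at level k: N_k = 3 + N_{k-1} + N_{k-1}.
N_0 = 3
N_1 = 3 + 3 + 3 = 9
N_2 = 3 + 9 + 9 = 21
Terms of depth exactly 2: N_2 − N_1 = 21 − 9 = 12.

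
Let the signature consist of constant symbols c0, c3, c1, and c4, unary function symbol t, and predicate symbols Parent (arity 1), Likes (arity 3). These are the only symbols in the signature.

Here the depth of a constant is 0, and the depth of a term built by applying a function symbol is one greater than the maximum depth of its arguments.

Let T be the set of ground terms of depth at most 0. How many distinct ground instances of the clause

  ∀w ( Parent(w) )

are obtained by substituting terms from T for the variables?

4

Ground terms of depth ≤ 0:
  Let N_k = |{terms of depth ≤ k}|. Then N_0 = 4 and N_k = 4 + N_{k-1} for k ≥ 1 (one summand per function symbol, arity giving the exponent).
  N_0 = 4
  Explicitly: c0, c3, c1, c4.
So there are 4 ground terms available for substitution.
There is 1 variable to instantiate (w),  occurring in at least one literal, so different choices give different ground instances.
Number of ground instances = 4.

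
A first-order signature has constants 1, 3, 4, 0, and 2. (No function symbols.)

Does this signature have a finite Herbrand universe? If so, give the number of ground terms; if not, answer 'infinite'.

5

There are no function symbols, so every ground term is one of the 5 constants.
The Herbrand universe is {1, 3, 4, 0, 2}, which is finite with 5 elements.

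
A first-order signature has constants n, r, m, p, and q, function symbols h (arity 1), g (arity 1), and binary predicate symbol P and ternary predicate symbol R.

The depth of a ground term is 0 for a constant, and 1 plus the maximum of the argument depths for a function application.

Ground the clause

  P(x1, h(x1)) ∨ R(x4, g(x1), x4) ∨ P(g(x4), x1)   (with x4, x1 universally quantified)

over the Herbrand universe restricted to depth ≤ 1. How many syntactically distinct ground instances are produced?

Ground terms of depth ≤ 1:
  Let N_k = |{terms of depth ≤ k}|. Then N_0 = 5 and N_k = 5 + N_{k-1} + N_{k-1} for k ≥ 1 (one summand per function symbol, arity giving the exponent).
  N_0 = 5
  N_1 = 5 + 5 + 5 = 15
So there are 15 ground terms available for substitution.
There are 2 variables to instantiate (x4, x1), each occurring in at least one literal, so different choices give different ground instances.
Number of ground instances = 15^2 = 225.

225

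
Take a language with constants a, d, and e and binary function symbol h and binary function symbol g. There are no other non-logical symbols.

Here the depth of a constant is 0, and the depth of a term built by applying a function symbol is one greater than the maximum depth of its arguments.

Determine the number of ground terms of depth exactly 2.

864

Let N_k count ground terms of depth at most k. Each non-constant term of depth ≤ k is some function symbol applied to depth-≤(k−1) arguments, giving N_k = 3 + N_{k-1}^2 + N_{k-1}^2.
N_0 = 3
N_1 = 3 + 3^2 + 3^2 = 21
N_2 = 3 + 21^2 + 21^2 = 885
Terms of depth exactly 2: N_2 − N_1 = 885 − 21 = 864.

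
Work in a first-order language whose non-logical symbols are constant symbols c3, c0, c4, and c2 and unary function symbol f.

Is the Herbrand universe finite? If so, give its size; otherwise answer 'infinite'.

infinite

The signature has at least one function symbol (f, arity 1) and at least one constant (c3).
Iterating f gives infinitely many distinct ground terms: c3, f(c3), f(f(c3)), ...
So the Herbrand universe is infinite.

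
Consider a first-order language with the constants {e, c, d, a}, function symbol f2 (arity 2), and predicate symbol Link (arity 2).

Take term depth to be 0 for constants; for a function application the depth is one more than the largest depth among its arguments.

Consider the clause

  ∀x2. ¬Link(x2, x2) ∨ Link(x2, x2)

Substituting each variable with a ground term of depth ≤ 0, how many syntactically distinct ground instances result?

4

Ground terms of depth ≤ 0:
  Write N_k for the number of ground terms of depth ≤ k. A term of depth ≤ k is either a constant or a function symbol applied to arguments of depth ≤ k−1, so N_k = 4 + N_{k-1}^2.
  N_0 = 4
So there are 4 ground terms available for substitution.
The body mentions the single quantified variable x2; since ground terms form a free algebra, no two substitutions collapse to the same formula.
Number of ground instances = 4.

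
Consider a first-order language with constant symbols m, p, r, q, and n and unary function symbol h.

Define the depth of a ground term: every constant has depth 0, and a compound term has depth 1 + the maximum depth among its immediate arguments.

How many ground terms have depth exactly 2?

5

Let N_k count ground terms of depth at most k. Each non-constant term of depth ≤ k is some function symbol applied to depth-≤(k−1) arguments, giving N_k = 5 + N_{k-1}.
N_0 = 5
N_1 = 5 + 5 = 10
N_2 = 5 + 10 = 15
Terms of depth exactly 2: N_2 − N_1 = 15 − 10 = 5.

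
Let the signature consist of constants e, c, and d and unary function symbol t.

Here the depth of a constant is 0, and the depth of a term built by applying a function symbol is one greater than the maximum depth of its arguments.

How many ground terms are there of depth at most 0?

Let N_k = |{terms of depth ≤ k}|. Then N_0 = 3 and N_k = 3 + N_{k-1} for k ≥ 1 (one summand per function symbol, arity giving the exponent).
N_0 = 3
Explicitly: e, c, d.

3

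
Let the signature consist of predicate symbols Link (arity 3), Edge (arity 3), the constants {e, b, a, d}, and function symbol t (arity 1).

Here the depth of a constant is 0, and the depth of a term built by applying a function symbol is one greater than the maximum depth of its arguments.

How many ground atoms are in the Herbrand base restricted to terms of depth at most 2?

First count ground terms of depth ≤ 2.
Let N_k count ground terms of depth at most k. Each non-constant term of depth ≤ k is some function symbol applied to depth-≤(k−1) arguments, giving N_k = 4 + N_{k-1}.
N_0 = 4
N_1 = 4 + 4 = 8
N_2 = 4 + 8 = 12
So |H| = 12.
Each predicate of arity r yields |H|^r ground atoms (one per choice of an r-tuple from H):
  Link: 12^3 = 1728;  Edge: 12^3 = 1728
Total ground atoms: 1728 + 1728 = 3456.

3456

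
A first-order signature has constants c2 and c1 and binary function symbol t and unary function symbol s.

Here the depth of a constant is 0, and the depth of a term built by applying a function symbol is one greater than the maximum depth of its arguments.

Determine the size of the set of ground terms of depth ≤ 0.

Write N_k for the number of ground terms of depth ≤ k. A term of depth ≤ k is either a constant or a function symbol applied to arguments of depth ≤ k−1, so N_k = 2 + N_{k-1}^2 + N_{k-1}.
N_0 = 2
Explicitly: c2, c1.

2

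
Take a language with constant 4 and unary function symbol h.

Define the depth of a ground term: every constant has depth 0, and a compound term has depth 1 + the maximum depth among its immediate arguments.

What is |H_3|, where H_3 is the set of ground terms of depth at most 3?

4

Let N_k count ground terms of depth at most k. Each non-constant term of depth ≤ k is some function symbol applied to depth-≤(k−1) arguments, giving N_k = 1 + N_{k-1}.
N_0 = 1
N_1 = 1 + 1 = 2
N_2 = 1 + 2 = 3
N_3 = 1 + 3 = 4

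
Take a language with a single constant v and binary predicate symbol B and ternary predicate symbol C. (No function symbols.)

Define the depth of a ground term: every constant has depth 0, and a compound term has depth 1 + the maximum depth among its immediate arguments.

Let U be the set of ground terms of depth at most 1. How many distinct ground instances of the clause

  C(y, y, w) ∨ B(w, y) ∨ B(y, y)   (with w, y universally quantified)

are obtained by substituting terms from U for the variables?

Ground terms of depth ≤ 1:
  With no function symbols every ground term is a constant, so there is exactly 1 ground term at every depth bound.
  N_0 = 1
  N_1 = 1
  Explicitly: v.
So there is exactly 1 ground term available for substitution.
There are 2 variables to instantiate (w, y), each occurring in at least one literal, so different choices give different ground instances.
Number of ground instances = 1^2 = 1.

1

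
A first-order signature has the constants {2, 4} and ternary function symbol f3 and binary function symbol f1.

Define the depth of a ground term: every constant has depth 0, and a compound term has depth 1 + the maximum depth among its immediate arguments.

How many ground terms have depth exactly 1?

Let N_k = |{terms of depth ≤ k}|. Then N_0 = 2 and N_k = 2 + N_{k-1}^3 + N_{k-1}^2 for k ≥ 1 (one summand per function symbol, arity giving the exponent).
N_0 = 2
N_1 = 2 + 2^3 + 2^2 = 14
Terms of depth exactly 1: N_1 − N_0 = 14 − 2 = 12.

12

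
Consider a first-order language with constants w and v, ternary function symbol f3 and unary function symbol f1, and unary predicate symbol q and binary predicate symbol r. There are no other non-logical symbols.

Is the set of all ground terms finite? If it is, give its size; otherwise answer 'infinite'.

The signature has at least one function symbol (f3, arity 3) and at least one constant (w).
Iterating f3 gives infinitely many distinct ground terms: w, f3(w, w, w), f3(f3(w, w, w), f3(w, w, w), f3(w, w, w)), ...
So the Herbrand universe is infinite.

infinite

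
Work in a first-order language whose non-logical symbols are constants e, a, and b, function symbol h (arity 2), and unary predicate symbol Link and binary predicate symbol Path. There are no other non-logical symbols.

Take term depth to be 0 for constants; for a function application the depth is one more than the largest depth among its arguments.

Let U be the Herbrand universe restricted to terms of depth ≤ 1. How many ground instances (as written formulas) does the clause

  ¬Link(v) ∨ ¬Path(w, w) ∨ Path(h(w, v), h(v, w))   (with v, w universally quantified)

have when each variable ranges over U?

Ground terms of depth ≤ 1:
  Write N_k for the number of ground terms of depth ≤ k. A term of depth ≤ k is either a constant or a function symbol applied to arguments of depth ≤ k−1, so N_k = 3 + N_{k-1}^2.
  N_0 = 3
  N_1 = 3 + 3^2 = 12
  Explicitly: e, a, b, h(e, e), h(e, a), h(e, b), h(a, e), h(a, a), h(a, b), h(b, e), h(b, a), h(b, b).
So there are 12 ground terms available for substitution.
The clause has 2 distinct variables (v, w), each appearing in the body. In the free term algebra distinct substitutions yield syntactically distinct ground instances.
Number of ground instances = 12^2 = 144.

144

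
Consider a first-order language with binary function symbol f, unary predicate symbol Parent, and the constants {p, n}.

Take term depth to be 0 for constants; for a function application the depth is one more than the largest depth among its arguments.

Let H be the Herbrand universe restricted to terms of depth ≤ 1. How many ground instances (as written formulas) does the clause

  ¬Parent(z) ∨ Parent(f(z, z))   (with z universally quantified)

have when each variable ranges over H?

Ground terms of depth ≤ 1:
  Let N_k count ground terms of depth at most k. Each non-constant term of depth ≤ k is some function symbol applied to depth-≤(k−1) arguments, giving N_k = 2 + N_{k-1}^2.
  N_0 = 2
  N_1 = 2 + 2^2 = 6
So there are 6 ground terms available for substitution.
There is 1 variable to instantiate (z),  occurring in at least one literal, so different choices give different ground instances.
Number of ground instances = 6.

6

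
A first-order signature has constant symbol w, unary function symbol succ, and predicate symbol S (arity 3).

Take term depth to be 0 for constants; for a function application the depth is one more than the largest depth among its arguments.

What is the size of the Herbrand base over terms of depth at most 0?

First count ground terms of depth ≤ 0.
Let N_k = |{terms of depth ≤ k}|. Then N_0 = 1 and N_k = 1 + N_{k-1} for k ≥ 1 (one summand per function symbol, arity giving the exponent).
N_0 = 1
So |H| = 1.
A ground atom is a predicate applied to a tuple of terms from H, so the count is the sum over predicates of |H|^arity:
  S: 1^3 = 1
Total ground atoms: 1.

1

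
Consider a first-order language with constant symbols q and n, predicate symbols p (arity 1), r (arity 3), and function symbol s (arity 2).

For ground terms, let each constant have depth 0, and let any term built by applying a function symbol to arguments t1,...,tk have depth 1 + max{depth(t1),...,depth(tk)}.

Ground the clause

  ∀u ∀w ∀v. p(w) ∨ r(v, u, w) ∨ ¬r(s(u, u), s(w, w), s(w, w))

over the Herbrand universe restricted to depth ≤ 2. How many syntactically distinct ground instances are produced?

54872

Ground terms of depth ≤ 2:
  Let N_k = |{terms of depth ≤ k}|. Then N_0 = 2 and N_k = 2 + N_{k-1}^2 for k ≥ 1 (one summand per function symbol, arity giving the exponent).
  N_0 = 2
  N_1 = 2 + 2^2 = 6
  N_2 = 2 + 6^2 = 38
So there are 38 ground terms available for substitution.
There are 3 variables to instantiate (u, w, v), each occurring in at least one literal, so different choices give different ground instances.
Number of ground instances = 38^3 = 54872.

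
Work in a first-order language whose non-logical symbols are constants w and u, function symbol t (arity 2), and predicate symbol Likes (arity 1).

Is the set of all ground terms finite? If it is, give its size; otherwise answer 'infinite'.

The signature has at least one function symbol (t, arity 2) and at least one constant (w).
Iterating t gives infinitely many distinct ground terms: w, t(w, w), t(t(w, w), t(w, w)), ...
So the Herbrand universe is infinite.

infinite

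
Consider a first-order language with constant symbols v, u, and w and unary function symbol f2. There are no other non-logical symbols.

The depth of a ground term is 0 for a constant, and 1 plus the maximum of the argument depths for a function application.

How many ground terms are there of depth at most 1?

Count level by level. With function symbols f2/1, the terms of depth ≤ k are the 3 constants together with each function applied to depth-≤(k−1) tuples, so N_k = 3 + N_{k-1}.
N_0 = 3
N_1 = 3 + 3 = 6

6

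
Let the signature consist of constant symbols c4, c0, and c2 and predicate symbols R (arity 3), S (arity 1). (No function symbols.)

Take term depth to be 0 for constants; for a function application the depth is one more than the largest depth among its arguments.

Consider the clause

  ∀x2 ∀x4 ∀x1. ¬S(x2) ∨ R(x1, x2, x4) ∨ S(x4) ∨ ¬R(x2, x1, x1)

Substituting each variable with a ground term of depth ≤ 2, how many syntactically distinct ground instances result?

Ground terms of depth ≤ 2:
  With no function symbols every ground term is a constant, so there are exactly 3 ground terms at every depth bound.
  N_0 = 3
  N_1 = 3
  N_2 = 3
So there are 3 ground terms available for substitution.
The body mentions every one of the 3 quantified variables; since ground terms form a free algebra, no two substitutions collapse to the same formula.
Number of ground instances = 3^3 = 27.

27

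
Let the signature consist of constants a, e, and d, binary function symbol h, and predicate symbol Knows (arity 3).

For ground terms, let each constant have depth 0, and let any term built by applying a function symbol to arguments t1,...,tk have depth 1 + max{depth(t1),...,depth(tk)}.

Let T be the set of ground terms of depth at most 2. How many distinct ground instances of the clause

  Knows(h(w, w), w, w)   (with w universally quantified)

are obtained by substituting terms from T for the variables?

147

Ground terms of depth ≤ 2:
  Let N_k = |{terms of depth ≤ k}|. Then N_0 = 3 and N_k = 3 + N_{k-1}^2 for k ≥ 1 (one summand per function symbol, arity giving the exponent).
  N_0 = 3
  N_1 = 3 + 3^2 = 12
  N_2 = 3 + 12^2 = 147
So there are 147 ground terms available for substitution.
The variable w ranges independently over the available ground terms, and distinct assignments produce distinct instances.
Number of ground instances = 147.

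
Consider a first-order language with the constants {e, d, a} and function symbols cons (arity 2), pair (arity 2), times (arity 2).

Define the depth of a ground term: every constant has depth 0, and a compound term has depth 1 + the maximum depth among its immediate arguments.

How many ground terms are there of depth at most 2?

Let N_k count ground terms of depth at most k. Each non-constant term of depth ≤ k is some function symbol applied to depth-≤(k−1) arguments, giving N_k = 3 + N_{k-1}^2 + N_{k-1}^2 + N_{k-1}^2.
N_0 = 3
N_1 = 3 + 3^2 + 3^2 + 3^2 = 30
N_2 = 3 + 30^2 + 30^2 + 30^2 = 2703

2703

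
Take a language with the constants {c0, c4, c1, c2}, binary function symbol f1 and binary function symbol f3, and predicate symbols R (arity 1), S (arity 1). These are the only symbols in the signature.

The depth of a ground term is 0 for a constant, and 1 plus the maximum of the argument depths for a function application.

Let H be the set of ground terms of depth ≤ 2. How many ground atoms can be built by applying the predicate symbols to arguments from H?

First count ground terms of depth ≤ 2.
Let N_k = |{terms of depth ≤ k}|. Then N_0 = 4 and N_k = 4 + N_{k-1}^2 + N_{k-1}^2 for k ≥ 1 (one summand per function symbol, arity giving the exponent).
N_0 = 4
N_1 = 4 + 4^2 + 4^2 = 36
N_2 = 4 + 36^2 + 36^2 = 2596
So |H| = 2596.
A ground atom is a predicate applied to a tuple of terms from H, so the count is the sum over predicates of |H|^arity:
  R: 2596;  S: 2596
Total ground atoms: 2596 + 2596 = 5192.

5192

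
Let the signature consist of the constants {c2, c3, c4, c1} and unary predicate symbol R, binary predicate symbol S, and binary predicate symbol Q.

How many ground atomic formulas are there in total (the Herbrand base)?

With no function symbols, the Herbrand universe is just the 4 constants.
Ground atoms per predicate: R: 4, S: 4^2 = 16, Q: 4^2 = 16.
Herbrand base size = 4 + 16 + 16 = 36.

36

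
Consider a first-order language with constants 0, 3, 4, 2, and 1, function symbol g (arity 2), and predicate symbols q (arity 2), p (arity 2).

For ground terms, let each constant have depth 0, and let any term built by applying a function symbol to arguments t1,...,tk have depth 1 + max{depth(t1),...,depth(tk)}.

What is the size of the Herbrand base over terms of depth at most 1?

First count ground terms of depth ≤ 1.
Let N_k = |{terms of depth ≤ k}|. Then N_0 = 5 and N_k = 5 + N_{k-1}^2 for k ≥ 1 (one summand per function symbol, arity giving the exponent).
N_0 = 5
N_1 = 5 + 5^2 = 30
So |H| = 30.
Ground atoms are formed by filling each argument slot of a predicate with a term from H, so an r-ary predicate gives |H|^r atoms:
  q: 30^2 = 900;  p: 30^2 = 900
Total ground atoms: 900 + 900 = 1800.

1800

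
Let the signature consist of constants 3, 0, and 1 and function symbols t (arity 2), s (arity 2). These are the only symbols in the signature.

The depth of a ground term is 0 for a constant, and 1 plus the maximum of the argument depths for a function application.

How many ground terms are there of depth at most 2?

885

Let N_k count ground terms of depth at most k. Each non-constant term of depth ≤ k is some function symbol applied to depth-≤(k−1) arguments, giving N_k = 3 + N_{k-1}^2 + N_{k-1}^2.
N_0 = 3
N_1 = 3 + 3^2 + 3^2 = 21
N_2 = 3 + 21^2 + 21^2 = 885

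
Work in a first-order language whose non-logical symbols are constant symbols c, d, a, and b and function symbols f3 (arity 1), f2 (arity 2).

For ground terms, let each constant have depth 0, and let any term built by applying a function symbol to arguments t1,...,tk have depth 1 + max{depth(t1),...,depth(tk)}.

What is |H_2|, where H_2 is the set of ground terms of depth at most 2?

Write N_k for the number of ground terms of depth ≤ k. A term of depth ≤ k is either a constant or a function symbol applied to arguments of depth ≤ k−1, so N_k = 4 + N_{k-1} + N_{k-1}^2.
N_0 = 4
N_1 = 4 + 4 + 4^2 = 24
N_2 = 4 + 24 + 24^2 = 604

604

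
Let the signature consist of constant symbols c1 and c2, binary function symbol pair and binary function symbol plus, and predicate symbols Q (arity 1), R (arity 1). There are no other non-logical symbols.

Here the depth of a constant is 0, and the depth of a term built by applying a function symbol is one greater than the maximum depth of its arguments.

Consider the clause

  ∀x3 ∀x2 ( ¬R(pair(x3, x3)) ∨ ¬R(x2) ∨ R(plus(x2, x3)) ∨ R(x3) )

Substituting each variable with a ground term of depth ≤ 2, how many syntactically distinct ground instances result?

Ground terms of depth ≤ 2:
  Let N_k = |{terms of depth ≤ k}|. Then N_0 = 2 and N_k = 2 + N_{k-1}^2 + N_{k-1}^2 for k ≥ 1 (one summand per function symbol, arity giving the exponent).
  N_0 = 2
  N_1 = 2 + 2^2 + 2^2 = 10
  N_2 = 2 + 10^2 + 10^2 = 202
So there are 202 ground terms available for substitution.
There are 2 variables to instantiate (x3, x2), each occurring in at least one literal, so different choices give different ground instances.
Number of ground instances = 202^2 = 40804.

40804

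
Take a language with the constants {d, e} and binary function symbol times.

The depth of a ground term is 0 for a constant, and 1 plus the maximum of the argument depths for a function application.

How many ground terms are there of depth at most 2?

Let N_k = |{terms of depth ≤ k}|. Then N_0 = 2 and N_k = 2 + N_{k-1}^2 for k ≥ 1 (one summand per function symbol, arity giving the exponent).
N_0 = 2
N_1 = 2 + 2^2 = 6
N_2 = 2 + 6^2 = 38

38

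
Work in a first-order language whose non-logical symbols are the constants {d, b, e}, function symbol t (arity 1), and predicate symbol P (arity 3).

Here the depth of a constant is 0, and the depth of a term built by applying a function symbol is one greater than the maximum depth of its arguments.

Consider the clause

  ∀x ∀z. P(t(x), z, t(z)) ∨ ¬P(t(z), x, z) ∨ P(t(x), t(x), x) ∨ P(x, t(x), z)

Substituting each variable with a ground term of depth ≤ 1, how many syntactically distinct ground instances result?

Ground terms of depth ≤ 1:
  Let N_k count ground terms of depth at most k. Each non-constant term of depth ≤ k is some function symbol applied to depth-≤(k−1) arguments, giving N_k = 3 + N_{k-1}.
  N_0 = 3
  N_1 = 3 + 3 = 6
So there are 6 ground terms available for substitution.
Each of x, z ranges independently over the available ground terms, and distinct assignments produce distinct instances.
Number of ground instances = 6^2 = 36.

36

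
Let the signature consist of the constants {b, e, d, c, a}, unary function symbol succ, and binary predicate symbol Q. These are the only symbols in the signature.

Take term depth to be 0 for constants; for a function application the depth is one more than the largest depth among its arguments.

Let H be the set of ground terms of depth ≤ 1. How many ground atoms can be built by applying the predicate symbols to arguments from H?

100

First count ground terms of depth ≤ 1.
If N_k denotes the number of depth-≤k ground terms, the 5 constants give N_0 = 5, and each function symbol of arity r contributes N_{k-1}^r new terms at level k: N_k = 5 + N_{k-1}.
N_0 = 5
N_1 = 5 + 5 = 10
Explicitly: b, e, d, c, a, succ(b), succ(e), succ(d), succ(c), succ(a).
So |H| = 10.
Each predicate of arity r yields |H|^r ground atoms (one per choice of an r-tuple from H):
  Q: 10^2 = 100
Total ground atoms: 100.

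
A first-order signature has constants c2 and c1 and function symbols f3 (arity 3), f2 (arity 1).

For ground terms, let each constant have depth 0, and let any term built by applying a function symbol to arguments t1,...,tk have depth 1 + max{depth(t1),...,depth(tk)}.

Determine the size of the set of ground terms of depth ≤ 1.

Let N_k count ground terms of depth at most k. Each non-constant term of depth ≤ k is some function symbol applied to depth-≤(k−1) arguments, giving N_k = 2 + N_{k-1}^3 + N_{k-1}.
N_0 = 2
N_1 = 2 + 2^3 + 2 = 12
Explicitly: c2, c1, f3(c2, c2, c2), f3(c2, c2, c1), f3(c2, c1, c2), f3(c2, c1, c1), f3(c1, c2, c2), f3(c1, c2, c1), f3(c1, c1, c2), f3(c1, c1, c1), f2(c2), f2(c1).

12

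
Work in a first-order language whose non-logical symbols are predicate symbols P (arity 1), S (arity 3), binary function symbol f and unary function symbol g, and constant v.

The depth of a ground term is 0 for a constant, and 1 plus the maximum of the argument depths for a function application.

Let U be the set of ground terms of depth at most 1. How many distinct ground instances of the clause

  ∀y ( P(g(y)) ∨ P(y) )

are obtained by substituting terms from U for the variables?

Ground terms of depth ≤ 1:
  Write N_k for the number of ground terms of depth ≤ k. A term of depth ≤ k is either a constant or a function symbol applied to arguments of depth ≤ k−1, so N_k = 1 + N_{k-1}^2 + N_{k-1}.
  N_0 = 1
  N_1 = 1 + 1^2 + 1 = 3
So there are 3 ground terms available for substitution.
There is 1 variable to instantiate (y),  occurring in at least one literal, so different choices give different ground instances.
Number of ground instances = 3.

3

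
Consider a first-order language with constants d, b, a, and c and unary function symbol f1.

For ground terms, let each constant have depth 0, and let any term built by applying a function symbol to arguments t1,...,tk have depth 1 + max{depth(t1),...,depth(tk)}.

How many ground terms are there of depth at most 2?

12

Let N_k = |{terms of depth ≤ k}|. Then N_0 = 4 and N_k = 4 + N_{k-1} for k ≥ 1 (one summand per function symbol, arity giving the exponent).
N_0 = 4
N_1 = 4 + 4 = 8
N_2 = 4 + 8 = 12
Explicitly: d, b, a, c, f1(d), f1(b), f1(a), f1(c), f1(f1(d)), f1(f1(b)), f1(f1(a)), f1(f1(c)).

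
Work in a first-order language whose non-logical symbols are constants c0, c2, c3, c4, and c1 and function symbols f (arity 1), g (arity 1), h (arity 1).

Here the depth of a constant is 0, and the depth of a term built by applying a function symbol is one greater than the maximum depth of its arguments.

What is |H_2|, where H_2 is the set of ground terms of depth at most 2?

65

Let N_k count ground terms of depth at most k. Each non-constant term of depth ≤ k is some function symbol applied to depth-≤(k−1) arguments, giving N_k = 5 + N_{k-1} + N_{k-1} + N_{k-1}.
N_0 = 5
N_1 = 5 + 5 + 5 + 5 = 20
N_2 = 5 + 20 + 20 + 20 = 65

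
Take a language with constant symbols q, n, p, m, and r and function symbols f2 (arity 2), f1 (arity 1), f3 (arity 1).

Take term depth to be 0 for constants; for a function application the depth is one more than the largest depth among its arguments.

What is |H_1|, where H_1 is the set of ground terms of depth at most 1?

Count level by level. With function symbols f2/2, f1/1, f3/1, the terms of depth ≤ k are the 5 constants together with each function applied to depth-≤(k−1) tuples, so N_k = 5 + N_{k-1}^2 + N_{k-1} + N_{k-1}.
N_0 = 5
N_1 = 5 + 5^2 + 5 + 5 = 40

40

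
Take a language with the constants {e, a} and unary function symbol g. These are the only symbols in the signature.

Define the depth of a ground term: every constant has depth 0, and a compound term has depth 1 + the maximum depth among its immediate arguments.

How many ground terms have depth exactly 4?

Let N_k = |{terms of depth ≤ k}|. Then N_0 = 2 and N_k = 2 + N_{k-1} for k ≥ 1 (one summand per function symbol, arity giving the exponent).
N_0 = 2
N_1 = 2 + 2 = 4
N_2 = 2 + 4 = 6
N_3 = 2 + 6 = 8
N_4 = 2 + 8 = 10
Terms of depth exactly 4: N_4 − N_3 = 10 − 8 = 2.

2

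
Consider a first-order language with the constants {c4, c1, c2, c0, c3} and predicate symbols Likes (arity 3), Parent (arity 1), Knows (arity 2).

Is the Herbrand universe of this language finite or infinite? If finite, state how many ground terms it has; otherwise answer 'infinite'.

There are no function symbols, so every ground term is one of the 5 constants.
The Herbrand universe is {c4, c1, c2, c0, c3}, which is finite with 5 elements.

5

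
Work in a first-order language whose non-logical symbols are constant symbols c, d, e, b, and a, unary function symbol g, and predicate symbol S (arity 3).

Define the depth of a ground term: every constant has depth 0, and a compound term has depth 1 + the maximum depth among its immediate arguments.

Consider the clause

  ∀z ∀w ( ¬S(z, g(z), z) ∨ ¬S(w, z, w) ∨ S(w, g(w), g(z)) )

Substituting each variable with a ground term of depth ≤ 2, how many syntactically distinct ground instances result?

225

Ground terms of depth ≤ 2:
  Let N_k = |{terms of depth ≤ k}|. Then N_0 = 5 and N_k = 5 + N_{k-1} for k ≥ 1 (one summand per function symbol, arity giving the exponent).
  N_0 = 5
  N_1 = 5 + 5 = 10
  N_2 = 5 + 10 = 15
So there are 15 ground terms available for substitution.
The clause has 2 distinct variables (z, w), each appearing in the body. In the free term algebra distinct substitutions yield syntactically distinct ground instances.
Number of ground instances = 15^2 = 225.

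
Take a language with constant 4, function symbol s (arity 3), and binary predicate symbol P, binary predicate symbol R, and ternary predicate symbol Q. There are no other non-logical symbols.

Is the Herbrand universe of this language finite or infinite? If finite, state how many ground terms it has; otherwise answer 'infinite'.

infinite

The signature has at least one function symbol (s, arity 3) and at least one constant (4).
Iterating s gives infinitely many distinct ground terms: 4, s(4, 4, 4), s(s(4, 4, 4), s(4, 4, 4), s(4, 4, 4)), ...
So the Herbrand universe is infinite.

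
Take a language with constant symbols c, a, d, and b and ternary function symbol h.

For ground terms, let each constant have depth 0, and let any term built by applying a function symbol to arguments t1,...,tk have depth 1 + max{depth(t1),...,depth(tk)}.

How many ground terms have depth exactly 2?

314368

Count level by level. With function symbols h/3, the terms of depth ≤ k are the 4 constants together with each function applied to depth-≤(k−1) tuples, so N_k = 4 + N_{k-1}^3.
N_0 = 4
N_1 = 4 + 4^3 = 68
N_2 = 4 + 68^3 = 314436
Terms of depth exactly 2: N_2 − N_1 = 314436 − 68 = 314368.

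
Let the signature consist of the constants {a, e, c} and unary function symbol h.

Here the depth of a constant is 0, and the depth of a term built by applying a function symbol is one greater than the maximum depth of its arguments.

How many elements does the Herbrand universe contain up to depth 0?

Let N_k count ground terms of depth at most k. Each non-constant term of depth ≤ k is some function symbol applied to depth-≤(k−1) arguments, giving N_k = 3 + N_{k-1}.
N_0 = 3
Explicitly: a, e, c.

3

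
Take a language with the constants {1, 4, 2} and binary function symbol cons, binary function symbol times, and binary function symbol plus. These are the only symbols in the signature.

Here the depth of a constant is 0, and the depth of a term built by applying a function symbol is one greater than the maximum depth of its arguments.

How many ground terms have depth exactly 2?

2673

Let N_k count ground terms of depth at most k. Each non-constant term of depth ≤ k is some function symbol applied to depth-≤(k−1) arguments, giving N_k = 3 + N_{k-1}^2 + N_{k-1}^2 + N_{k-1}^2.
N_0 = 3
N_1 = 3 + 3^2 + 3^2 + 3^2 = 30
N_2 = 3 + 30^2 + 30^2 + 30^2 = 2703
Terms of depth exactly 2: N_2 − N_1 = 2703 − 30 = 2673.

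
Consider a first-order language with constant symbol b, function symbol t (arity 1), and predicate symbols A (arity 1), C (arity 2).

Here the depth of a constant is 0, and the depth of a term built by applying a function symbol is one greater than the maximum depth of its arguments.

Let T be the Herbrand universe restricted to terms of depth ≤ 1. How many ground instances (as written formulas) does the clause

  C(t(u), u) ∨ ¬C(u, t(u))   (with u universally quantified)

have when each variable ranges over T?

Ground terms of depth ≤ 1:
  Let N_k count ground terms of depth at most k. Each non-constant term of depth ≤ k is some function symbol applied to depth-≤(k−1) arguments, giving N_k = 1 + N_{k-1}.
  N_0 = 1
  N_1 = 1 + 1 = 2
  Explicitly: b, t(b).
So there are 2 ground terms available for substitution.
The body mentions the single quantified variable u; since ground terms form a free algebra, no two substitutions collapse to the same formula.
Number of ground instances = 2.

2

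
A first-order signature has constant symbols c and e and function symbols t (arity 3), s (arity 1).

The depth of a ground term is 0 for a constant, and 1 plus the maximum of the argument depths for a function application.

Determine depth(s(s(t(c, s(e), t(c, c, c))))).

depth(s(e)) = 1 + depth(e) = 1 + 0 = 1
depth(t(c, c, c)) = 1 + max(0, 0, 0) = 1
depth(t(c, s(e), t(c, c, c))) = 1 + max(0, 1, 1) = 2
depth(s(t(c, s(e), t(c, c, c)))) = 1 + depth(t(c, s(e), t(c, c, c))) = 1 + 2 = 3
depth(s(s(t(c, s(e), t(c, c, c))))) = 1 + depth(s(t(c, s(e), t(c, c, c)))) = 1 + 3 = 4

4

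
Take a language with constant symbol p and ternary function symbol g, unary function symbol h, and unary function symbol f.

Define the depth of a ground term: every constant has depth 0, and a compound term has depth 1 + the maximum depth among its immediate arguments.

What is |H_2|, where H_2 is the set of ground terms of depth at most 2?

73

If N_k denotes the number of depth-≤k ground terms, the 1 constant gives N_0 = 1, and each function symbol of arity r contributes N_{k-1}^r new terms at level k: N_k = 1 + N_{k-1}^3 + N_{k-1} + N_{k-1}.
N_0 = 1
N_1 = 1 + 1^3 + 1 + 1 = 4
N_2 = 1 + 4^3 + 4 + 4 = 73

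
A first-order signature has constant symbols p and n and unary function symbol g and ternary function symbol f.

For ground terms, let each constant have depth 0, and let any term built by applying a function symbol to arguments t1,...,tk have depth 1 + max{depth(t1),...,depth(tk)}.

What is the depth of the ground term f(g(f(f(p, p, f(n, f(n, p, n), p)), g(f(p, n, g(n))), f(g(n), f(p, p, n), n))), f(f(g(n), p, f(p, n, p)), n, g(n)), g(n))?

depth(f(n, p, n)) = 1 + max(0, 0, 0) = 1
depth(f(n, f(n, p, n), p)) = 1 + max(0, 1, 0) = 2
depth(f(p, p, f(n, f(n, p, n), p))) = 1 + max(0, 0, 2) = 3
depth(g(n)) = 1 + depth(n) = 1 + 0 = 1
depth(f(p, n, g(n))) = 1 + max(0, 0, 1) = 2
depth(g(f(p, n, g(n)))) = 1 + depth(f(p, n, g(n))) = 1 + 2 = 3
depth(f(p, p, n)) = 1 + max(0, 0, 0) = 1
depth(f(g(n), f(p, p, n), n)) = 1 + max(1, 1, 0) = 2
depth(f(f(p, p, f(n, f(n, p, n), p)), g(f(p, n, g(n))), f(g(n), f(p, p, n), n))) = 1 + max(3, 3, 2) = 4
depth(g(f(f(p, p, f(n, f(n, p, n), p)), g(f(p, n, g(n))), f(g(n), f(p, p, n), n)))) = 1 + depth(f(f(p, p, f(n, f(n, p, n), p)), g(f(p, n, g(n))), f(g(n), f(p, p, n), n))) = 1 + 4 = 5
depth(f(p, n, p)) = 1 + max(0, 0, 0) = 1
depth(f(g(n), p, f(p, n, p))) = 1 + max(1, 0, 1) = 2
depth(f(f(g(n), p, f(p, n, p)), n, g(n))) = 1 + max(2, 0, 1) = 3
depth(f(g(f(f(p, p, f(n, f(n, p, n), p)), g(f(p, n, g(n))), f(g(n), f(p, p, n), n))), f(f(g(n), p, f(p, n, p)), n, g(n)), g(n))) = 1 + max(5, 3, 1) = 6

6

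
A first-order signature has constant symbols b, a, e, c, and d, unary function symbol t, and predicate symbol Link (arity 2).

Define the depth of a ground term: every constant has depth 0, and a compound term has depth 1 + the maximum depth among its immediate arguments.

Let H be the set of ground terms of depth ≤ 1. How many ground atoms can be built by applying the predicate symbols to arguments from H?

100

First count ground terms of depth ≤ 1.
Let N_k count ground terms of depth at most k. Each non-constant term of depth ≤ k is some function symbol applied to depth-≤(k−1) arguments, giving N_k = 5 + N_{k-1}.
N_0 = 5
N_1 = 5 + 5 = 10
Explicitly: b, a, e, c, d, t(b), t(a), t(e), t(c), t(d).
So |H| = 10.
Ground atoms are formed by filling each argument slot of a predicate with a term from H, so an r-ary predicate gives |H|^r atoms:
  Link: 10^2 = 100
Total ground atoms: 100.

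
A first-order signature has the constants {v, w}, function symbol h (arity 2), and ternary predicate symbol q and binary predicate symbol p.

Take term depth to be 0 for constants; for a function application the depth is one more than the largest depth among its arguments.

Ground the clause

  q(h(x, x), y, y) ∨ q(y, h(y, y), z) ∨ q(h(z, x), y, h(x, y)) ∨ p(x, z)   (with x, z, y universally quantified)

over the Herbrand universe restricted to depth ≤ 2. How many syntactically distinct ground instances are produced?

54872

Ground terms of depth ≤ 2:
  Write N_k for the number of ground terms of depth ≤ k. A term of depth ≤ k is either a constant or a function symbol applied to arguments of depth ≤ k−1, so N_k = 2 + N_{k-1}^2.
  N_0 = 2
  N_1 = 2 + 2^2 = 6
  N_2 = 2 + 6^2 = 38
So there are 38 ground terms available for substitution.
There are 3 variables to instantiate (x, z, y), each occurring in at least one literal, so different choices give different ground instances.
Number of ground instances = 38^3 = 54872.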